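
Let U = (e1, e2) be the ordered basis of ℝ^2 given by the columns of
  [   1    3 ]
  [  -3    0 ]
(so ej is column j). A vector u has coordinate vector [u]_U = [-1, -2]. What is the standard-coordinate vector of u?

u = M [u]_U, where M has columns e1, e2.
Carrying out the matrix-vector product, u = [-7, 3].

[-7, 3]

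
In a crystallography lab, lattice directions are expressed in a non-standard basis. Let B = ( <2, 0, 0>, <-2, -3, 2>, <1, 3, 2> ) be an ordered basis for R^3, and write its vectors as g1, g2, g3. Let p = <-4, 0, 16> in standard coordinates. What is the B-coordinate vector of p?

<0, 4, 4>

[p]_B is the unique c with M c = p, where M has columns g1, ..., g3.
Row-reducing the augmented matrix [M | p] gives c = (0, 4, 4).
Check: 0·g1 + 4g2 + 4g3 = <-4, 0, 16>.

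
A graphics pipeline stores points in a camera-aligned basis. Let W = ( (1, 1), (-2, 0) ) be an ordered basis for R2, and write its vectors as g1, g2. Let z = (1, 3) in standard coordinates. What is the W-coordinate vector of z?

(3, 1)

We seek scalars with c_1 g1 + c_2 g2 = z; equivalently solve M c = z where the columns of M are g1, g2.
System: c_1 - 2c_2 = 1, c_1 + 0c_2 = 3; solving gives c_1 = 3, c_2 = 1.
Check: 3g1 + g2 = (1, 3).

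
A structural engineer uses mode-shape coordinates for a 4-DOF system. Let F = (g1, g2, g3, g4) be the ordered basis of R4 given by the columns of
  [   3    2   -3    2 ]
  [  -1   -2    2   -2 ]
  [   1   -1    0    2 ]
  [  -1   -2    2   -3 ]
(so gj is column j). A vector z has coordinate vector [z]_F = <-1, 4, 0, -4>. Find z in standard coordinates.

The coordinates say z = -g1 + 4g2 + 0·g3 - 4g4; adding the scaled basis vectors gives <-3, 1, -13, 5>.

<-3, 1, -13, 5>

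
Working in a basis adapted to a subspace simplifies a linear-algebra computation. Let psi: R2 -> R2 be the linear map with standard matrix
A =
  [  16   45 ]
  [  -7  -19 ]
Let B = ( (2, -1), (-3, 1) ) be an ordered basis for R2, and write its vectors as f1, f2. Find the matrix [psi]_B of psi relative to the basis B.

The j-th column of [psi]_B is [psi(fj)]_B.
psi(f1) = A f1 = (-13, 5) = -2f1 + 3f2, so column 1 is (-2, 3).
Repeating for f2 and assembling the columns gives [[-2, -3], [3, -1]].

[[-2, -3], [3, -1]]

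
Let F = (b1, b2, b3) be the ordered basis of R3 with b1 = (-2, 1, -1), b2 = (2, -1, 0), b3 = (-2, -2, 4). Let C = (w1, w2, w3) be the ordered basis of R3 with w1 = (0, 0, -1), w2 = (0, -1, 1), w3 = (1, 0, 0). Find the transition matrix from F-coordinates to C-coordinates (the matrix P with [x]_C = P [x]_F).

[[0, 1, -2], [-1, 1, 2], [-2, 2, -2]]

Column j of P is [bj]_C, since P maps F-coordinates to C-coordinates.
Expressing b1 in C: b1 = 0·w1 - w2 - 2w3, so column 1 of P is (0, -1, -2).
Doing the same for each bj gives P = [[0, 1, -2], [-1, 1, 2], [-2, 2, -2]].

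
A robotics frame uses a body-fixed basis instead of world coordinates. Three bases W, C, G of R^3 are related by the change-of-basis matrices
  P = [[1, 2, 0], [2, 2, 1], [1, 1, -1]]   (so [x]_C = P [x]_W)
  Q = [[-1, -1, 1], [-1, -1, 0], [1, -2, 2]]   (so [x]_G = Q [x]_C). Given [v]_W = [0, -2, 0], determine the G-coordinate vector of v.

[6, 8, 0]

Apply P to get C-coordinates [-4, -4, -2], then Q to get G-coordinates.
The result is [v]_G = [6, 8, 0].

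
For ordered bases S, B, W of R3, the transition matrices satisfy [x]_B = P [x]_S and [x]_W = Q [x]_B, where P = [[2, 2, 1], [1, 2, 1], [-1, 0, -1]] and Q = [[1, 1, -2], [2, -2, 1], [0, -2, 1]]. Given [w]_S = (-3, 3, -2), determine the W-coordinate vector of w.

(-11, -1, 3)

Apply P to get B-coordinates (-2, 1, 5), then Q to get W-coordinates.
The result is [w]_W = (-11, -1, 3).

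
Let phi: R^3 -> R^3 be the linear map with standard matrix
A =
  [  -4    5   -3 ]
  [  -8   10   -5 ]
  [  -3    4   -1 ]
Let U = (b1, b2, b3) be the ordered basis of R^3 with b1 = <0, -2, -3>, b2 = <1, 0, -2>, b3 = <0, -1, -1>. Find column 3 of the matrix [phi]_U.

<2, -2, 1>

Column 3 of [phi]_U is the U-coordinate vector of phi(b3).
In standard coordinates phi(b3) = A b3 = <-2, -5, -3>.
Converting to U: <-2, -5, -3> = 2b1 - 2b2 + b3, so the coordinate vector is <2, -2, 1>.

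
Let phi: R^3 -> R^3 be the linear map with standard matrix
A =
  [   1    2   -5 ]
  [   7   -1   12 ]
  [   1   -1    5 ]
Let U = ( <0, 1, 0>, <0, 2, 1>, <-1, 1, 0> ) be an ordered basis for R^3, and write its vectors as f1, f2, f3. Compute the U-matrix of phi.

Let P have columns f1, ..., f3. Then [phi]_U = P^(-1) A P.
Here det P = -1, so P^(-1) is integer; computing A P first and then P^(-1)(A P) gives [[3, 3, -3], [-1, 3, -2], [-2, 1, -1]].

[[3, 3, -3], [-1, 3, -2], [-2, 1, -1]]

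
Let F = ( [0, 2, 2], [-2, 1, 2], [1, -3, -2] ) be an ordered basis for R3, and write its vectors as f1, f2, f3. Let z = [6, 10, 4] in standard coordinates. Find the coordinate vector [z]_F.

We seek scalars with c_1 f1 + ... + c_3 f3 = z; equivalently solve M c = z where the columns of M are f1, ..., f3.
Solving this 3x3 system gives c = (4, -4, -2).
Check: 4f1 - 4f2 - 2f3 = [6, 10, 4].

[4, -4, -2]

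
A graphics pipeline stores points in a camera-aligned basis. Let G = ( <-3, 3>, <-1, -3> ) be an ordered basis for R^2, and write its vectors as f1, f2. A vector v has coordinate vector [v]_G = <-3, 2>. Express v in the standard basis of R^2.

<7, -15>

The coordinates say v = -3f1 + 2f2; adding the scaled basis vectors gives <7, -15>.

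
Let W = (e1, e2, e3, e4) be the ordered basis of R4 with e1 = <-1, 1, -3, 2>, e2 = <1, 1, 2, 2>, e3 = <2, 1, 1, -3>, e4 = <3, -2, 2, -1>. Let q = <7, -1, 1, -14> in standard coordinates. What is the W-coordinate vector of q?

<0, -2, 3, 1>

Write q = c_1 e1 + ... + c_4 e4 and solve for the c_i.
Solving this 4x4 system gives c = (0, -2, 3, 1).
Check: 0·e1 - 2e2 + 3e3 + e4 = <7, -1, 1, -14>.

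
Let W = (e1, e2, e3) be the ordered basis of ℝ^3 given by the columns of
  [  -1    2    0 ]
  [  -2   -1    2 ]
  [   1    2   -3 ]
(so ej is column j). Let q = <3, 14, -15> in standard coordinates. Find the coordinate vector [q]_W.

Write q = c_1 e1 + ... + c_3 e3 and solve for the c_i.
Row-reducing the augmented matrix [M | q] gives c = (-3, 0, 4).
Check: -3e1 + 0·e2 + 4e3 = <3, 14, -15>.

<-3, 0, 4>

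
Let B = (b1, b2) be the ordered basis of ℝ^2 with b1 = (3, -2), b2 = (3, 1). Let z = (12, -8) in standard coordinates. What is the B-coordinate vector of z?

(4, 0)

Write z = c_1 b1 + c_2 b2 and solve for the c_i.
System: 3c_1 + 3c_2 = 12, -2c_1 + c_2 = -8; solving gives c_1 = 4, c_2 = 0.
Check: 4b1 + 0·b2 = (12, -8).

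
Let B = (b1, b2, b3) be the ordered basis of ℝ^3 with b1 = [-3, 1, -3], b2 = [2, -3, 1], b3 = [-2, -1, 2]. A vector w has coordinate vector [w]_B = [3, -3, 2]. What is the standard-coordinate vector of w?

[-19, 10, -8]

By definition w = 3b1 - 3b2 + 2b3.
Summing componentwise gives [-19, 10, -8].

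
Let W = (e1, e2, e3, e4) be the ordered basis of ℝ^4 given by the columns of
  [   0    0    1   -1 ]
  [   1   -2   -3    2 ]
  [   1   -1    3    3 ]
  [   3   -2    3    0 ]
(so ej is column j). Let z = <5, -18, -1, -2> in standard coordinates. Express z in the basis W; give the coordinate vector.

[z]_W is the unique c with M c = z, where M has columns e1, ..., e4.
Row-reducing the augmented matrix [M | z] gives c = (-3, 1, 3, -2).
Check: -3e1 + e2 + 3e3 - 2e4 = <5, -18, -1, -2>.

<-3, 1, 3, -2>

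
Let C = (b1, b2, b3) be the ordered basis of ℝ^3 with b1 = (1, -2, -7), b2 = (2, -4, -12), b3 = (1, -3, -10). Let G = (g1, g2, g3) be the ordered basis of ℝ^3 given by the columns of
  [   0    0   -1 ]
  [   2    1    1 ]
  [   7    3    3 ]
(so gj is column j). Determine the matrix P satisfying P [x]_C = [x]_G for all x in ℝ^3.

Take x = bj: its C-coordinates are the j-th standard unit vector, so P e_j — column j of P — equals [bj]_G.
b1 = -g1 + g2 - g3, giving column 1 = (-1, 1, -1); repeating for each j gives P = [[-1, 0, -1], [1, -2, 0], [-1, -2, -1]].

[[-1, 0, -1], [1, -2, 0], [-1, -2, -1]]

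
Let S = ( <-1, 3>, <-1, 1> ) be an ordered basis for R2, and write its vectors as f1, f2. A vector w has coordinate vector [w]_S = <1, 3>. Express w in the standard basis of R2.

By definition w = f1 + 3f2.
Summing componentwise gives <-4, 6>.

<-4, 6>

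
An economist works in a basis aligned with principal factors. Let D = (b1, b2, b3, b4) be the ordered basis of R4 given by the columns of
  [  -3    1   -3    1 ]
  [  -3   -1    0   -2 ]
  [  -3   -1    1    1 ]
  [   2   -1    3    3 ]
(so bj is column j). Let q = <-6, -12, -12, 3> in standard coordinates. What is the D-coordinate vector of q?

[q]_D is the unique c with M c = q, where M has columns b1, ..., b4.
Row-reducing the augmented matrix [M | q] gives c = (3, 3, 0, 0).
Check: 3b1 + 3b2 + 0·b3 + 0·b4 = <-6, -12, -12, 3>.

<3, 3, 0, 0>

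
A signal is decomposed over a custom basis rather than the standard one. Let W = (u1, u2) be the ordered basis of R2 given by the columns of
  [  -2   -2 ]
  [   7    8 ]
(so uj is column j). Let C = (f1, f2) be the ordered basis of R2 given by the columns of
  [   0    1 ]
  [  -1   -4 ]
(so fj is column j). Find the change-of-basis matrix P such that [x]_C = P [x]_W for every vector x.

Column j of P is [uj]_C, since P maps W-coordinates to C-coordinates.
Expressing u1 in C: u1 = f1 - 2f2, so column 1 of P is <1, -2>.
Doing the same for each uj gives P = [[1, 0], [-2, -2]].

[[1, 0], [-2, -2]]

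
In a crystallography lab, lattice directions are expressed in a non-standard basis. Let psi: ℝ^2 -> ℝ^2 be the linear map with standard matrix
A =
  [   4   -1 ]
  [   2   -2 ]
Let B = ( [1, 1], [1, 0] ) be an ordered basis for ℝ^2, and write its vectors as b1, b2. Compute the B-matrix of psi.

[[0, 2], [3, 2]]

With P the matrix whose columns are b1, b2, [psi]_B = P^(-1) A P.
Column by column: psi(b1) = A b1 = [3, 0]; its B-coordinates [0, 3] give column 1.
Continuing for each basis vector yields [psi]_B = [[0, 2], [3, 2]].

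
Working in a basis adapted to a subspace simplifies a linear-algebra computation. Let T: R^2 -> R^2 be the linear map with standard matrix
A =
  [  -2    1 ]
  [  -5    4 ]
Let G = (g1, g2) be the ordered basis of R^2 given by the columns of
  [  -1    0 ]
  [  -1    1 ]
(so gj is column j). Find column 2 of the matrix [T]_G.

[-1, 3]

Compute T(g2) = A g2 = [1, 4] in standard coordinates.
Then write this in G-coordinates: solve for y in y_1 g1 + y_2 g2 = [1, 4].
This gives y = [-1, 3], which is column 2 of [T]_G.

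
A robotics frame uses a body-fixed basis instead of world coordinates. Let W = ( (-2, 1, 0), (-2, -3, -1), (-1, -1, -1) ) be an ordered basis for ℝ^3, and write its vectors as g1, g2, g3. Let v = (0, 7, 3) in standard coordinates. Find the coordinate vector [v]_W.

[v]_W is the unique c with M c = v, where M has columns g1, ..., g3.
Solving this 3x3 system gives c = (2, -1, -2).
Check: 2g1 - g2 - 2g3 = (0, 7, 3).

(2, -1, -2)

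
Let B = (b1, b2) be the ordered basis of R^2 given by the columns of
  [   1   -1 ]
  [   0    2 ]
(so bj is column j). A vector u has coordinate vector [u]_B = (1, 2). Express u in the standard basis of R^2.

The coordinates say u = b1 + 2b2; adding the scaled basis vectors gives (-1, 4).

(-1, 4)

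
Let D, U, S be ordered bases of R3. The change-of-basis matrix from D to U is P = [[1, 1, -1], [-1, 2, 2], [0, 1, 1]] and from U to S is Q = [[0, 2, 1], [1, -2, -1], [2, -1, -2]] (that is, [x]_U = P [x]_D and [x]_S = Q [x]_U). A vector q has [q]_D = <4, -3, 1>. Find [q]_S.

Apply P to get U-coordinates <0, -8, -2>, then Q to get S-coordinates.
The result is [q]_S = <-18, 18, 12>.

<-18, 18, 12>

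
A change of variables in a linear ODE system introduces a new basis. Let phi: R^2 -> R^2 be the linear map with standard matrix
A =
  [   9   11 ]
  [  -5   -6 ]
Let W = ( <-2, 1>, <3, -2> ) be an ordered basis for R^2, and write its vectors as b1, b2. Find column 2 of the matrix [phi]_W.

<-1, 1>

Compute phi(b2) = A b2 = <5, -3> in standard coordinates.
Then write this in W-coordinates: solve for y in y_1 b1 + y_2 b2 = <5, -3>.
This gives y = <-1, 1>, which is column 2 of [phi]_W.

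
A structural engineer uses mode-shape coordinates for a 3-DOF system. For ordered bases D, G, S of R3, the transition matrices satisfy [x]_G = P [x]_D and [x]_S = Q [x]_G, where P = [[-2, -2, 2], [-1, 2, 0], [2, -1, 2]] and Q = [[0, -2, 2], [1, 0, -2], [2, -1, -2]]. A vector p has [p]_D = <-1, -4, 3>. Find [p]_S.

<30, 0, 23>

First [p]_G = P [p]_D = <16, -7, 8>.
Then [p]_S = Q [p]_G = <30, 0, 23>.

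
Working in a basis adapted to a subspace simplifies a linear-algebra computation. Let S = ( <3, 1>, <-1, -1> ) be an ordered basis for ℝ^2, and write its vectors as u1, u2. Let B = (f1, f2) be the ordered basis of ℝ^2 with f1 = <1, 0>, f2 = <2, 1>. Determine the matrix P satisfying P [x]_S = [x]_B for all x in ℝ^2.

Column j of P is [uj]_B, since P maps S-coordinates to B-coordinates.
Expressing u1 in B: u1 = f1 + f2, so column 1 of P is <1, 1>.
Doing the same for each uj gives P = [[1, 1], [1, -1]].

[[1, 1], [1, -1]]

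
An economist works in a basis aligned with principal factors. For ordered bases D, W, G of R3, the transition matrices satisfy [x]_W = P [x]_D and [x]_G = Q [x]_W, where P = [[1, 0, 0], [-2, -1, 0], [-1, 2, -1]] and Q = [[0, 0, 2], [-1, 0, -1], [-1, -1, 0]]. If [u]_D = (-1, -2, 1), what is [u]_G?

Apply P to get W-coordinates (-1, 4, -4), then Q to get G-coordinates.
The result is [u]_G = (-8, 5, -3).

(-8, 5, -3)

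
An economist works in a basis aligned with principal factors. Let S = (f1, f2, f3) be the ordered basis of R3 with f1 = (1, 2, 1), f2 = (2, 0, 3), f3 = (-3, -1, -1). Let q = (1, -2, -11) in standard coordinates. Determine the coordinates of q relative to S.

(-3, -4, -4)

Write q = c_1 f1 + ... + c_3 f3 and solve for the c_i.
Row-reducing the augmented matrix [M | q] gives c = (-3, -4, -4).
Check: -3f1 - 4f2 - 4f3 = (1, -2, -11).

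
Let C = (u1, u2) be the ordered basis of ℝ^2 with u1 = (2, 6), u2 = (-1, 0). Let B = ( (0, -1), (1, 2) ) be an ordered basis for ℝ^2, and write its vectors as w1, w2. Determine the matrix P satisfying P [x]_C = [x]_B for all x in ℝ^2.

Let M have columns uj and N have columns wj. Then for every x, N [x]_B = x = M [x]_C, so P = N^(-1) M.
Since det N = 1, N^(-1) has integer entries; multiplying gives P = [[-2, -2], [2, -1]].

[[-2, -2], [2, -1]]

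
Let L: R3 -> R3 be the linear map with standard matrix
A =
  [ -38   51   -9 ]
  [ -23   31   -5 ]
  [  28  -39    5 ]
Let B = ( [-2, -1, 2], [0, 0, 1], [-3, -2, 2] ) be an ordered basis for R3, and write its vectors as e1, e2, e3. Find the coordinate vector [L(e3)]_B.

[3, -2, 0]

Compute L(e3) = A e3 = [-6, -3, 4] in standard coordinates.
Then write this in B-coordinates: solve for y in y_1 e1 + ... + y_3 e3 = [-6, -3, 4].
This gives y = [3, -2, 0], which is column 3 of [L]_B.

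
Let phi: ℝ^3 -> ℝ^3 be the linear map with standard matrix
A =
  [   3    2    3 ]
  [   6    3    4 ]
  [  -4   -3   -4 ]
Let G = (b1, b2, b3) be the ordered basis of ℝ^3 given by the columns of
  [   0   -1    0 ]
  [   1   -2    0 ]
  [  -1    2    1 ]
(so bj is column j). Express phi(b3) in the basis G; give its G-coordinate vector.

[-2, -3, 0]

Compute phi(b3) = A b3 = [3, 4, -4] in standard coordinates.
Then write this in G-coordinates: solve for y in y_1 b1 + ... + y_3 b3 = [3, 4, -4].
This gives y = [-2, -3, 0], which is column 3 of [phi]_G.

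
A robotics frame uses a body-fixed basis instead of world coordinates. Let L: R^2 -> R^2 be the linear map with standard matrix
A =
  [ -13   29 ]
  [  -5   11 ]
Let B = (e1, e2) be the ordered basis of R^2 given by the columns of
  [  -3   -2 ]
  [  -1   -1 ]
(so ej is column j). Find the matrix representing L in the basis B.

[[-2, 1], [-2, 0]]

With P the matrix whose columns are e1, e2, [L]_B = P^(-1) A P.
Column by column: L(e1) = A e1 = (10, 4); its B-coordinates (-2, -2) give column 1.
Continuing for each basis vector yields [L]_B = [[-2, 1], [-2, 0]].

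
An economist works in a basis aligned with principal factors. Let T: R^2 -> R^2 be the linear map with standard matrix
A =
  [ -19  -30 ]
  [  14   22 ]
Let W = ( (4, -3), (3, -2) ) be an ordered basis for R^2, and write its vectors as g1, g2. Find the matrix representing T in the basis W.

Let P have columns g1, g2. Then [T]_W = P^(-1) A P.
Here det P = 1, so P^(-1) is integer; computing A P first and then P^(-1)(A P) gives [[2, 0], [2, 1]].

[[2, 0], [2, 1]]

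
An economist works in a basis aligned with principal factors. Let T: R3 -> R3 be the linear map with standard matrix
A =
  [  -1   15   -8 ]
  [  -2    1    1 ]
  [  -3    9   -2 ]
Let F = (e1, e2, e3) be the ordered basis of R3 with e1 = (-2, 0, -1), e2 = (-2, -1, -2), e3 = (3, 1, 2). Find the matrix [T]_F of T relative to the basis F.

[[-2, 1, -2], [-3, 2, 1], [0, 3, -2]]

The j-th column of [T]_F is [T(ej)]_F.
T(e1) = A e1 = (10, 3, 8) = -2e1 - 3e2 + 0·e3, so column 1 is (-2, -3, 0).
Repeating for e2, e3 and assembling the columns gives [[-2, 1, -2], [-3, 2, 1], [0, 3, -2]].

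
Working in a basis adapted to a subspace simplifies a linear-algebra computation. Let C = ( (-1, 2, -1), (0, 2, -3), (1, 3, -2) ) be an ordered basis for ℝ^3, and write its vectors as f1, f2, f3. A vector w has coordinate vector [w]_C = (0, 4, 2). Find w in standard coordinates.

(2, 14, -16)

w = M [w]_C, where M has columns f1, ..., f3.
Carrying out the matrix-vector product, w = (2, 14, -16).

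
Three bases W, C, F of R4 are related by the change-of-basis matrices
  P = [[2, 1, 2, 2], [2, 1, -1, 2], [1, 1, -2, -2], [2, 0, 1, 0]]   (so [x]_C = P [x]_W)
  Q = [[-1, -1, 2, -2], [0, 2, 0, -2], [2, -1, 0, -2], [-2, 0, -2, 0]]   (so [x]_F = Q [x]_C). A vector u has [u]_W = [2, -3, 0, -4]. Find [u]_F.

[20, -22, -15, 0]

Apply P to get C-coordinates [-7, -7, 7, 4], then Q to get F-coordinates.
The result is [u]_F = [20, -22, -15, 0].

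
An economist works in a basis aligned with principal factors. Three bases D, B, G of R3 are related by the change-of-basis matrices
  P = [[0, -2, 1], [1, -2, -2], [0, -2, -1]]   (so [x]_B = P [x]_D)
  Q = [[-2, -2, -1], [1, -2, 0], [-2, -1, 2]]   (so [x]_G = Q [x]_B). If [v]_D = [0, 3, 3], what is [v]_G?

Composing the changes, [v]_G = Q P [v]_D.
Q P = [[-2, 10, 3], [-2, 2, 5], [-1, 2, -2]]; applying this to [0, 3, 3] gives [39, 21, 0].

[39, 21, 0]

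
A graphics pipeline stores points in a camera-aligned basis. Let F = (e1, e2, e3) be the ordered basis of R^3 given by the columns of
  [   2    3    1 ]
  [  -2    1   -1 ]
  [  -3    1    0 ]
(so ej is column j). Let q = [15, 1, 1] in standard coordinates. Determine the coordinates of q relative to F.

Write q = c_1 e1 + ... + c_3 e3 and solve for the c_i.
Gaussian elimination on [M | q] yields c = (1, 4, 1).
Check: e1 + 4e2 + e3 = [15, 1, 1].

[1, 4, 1]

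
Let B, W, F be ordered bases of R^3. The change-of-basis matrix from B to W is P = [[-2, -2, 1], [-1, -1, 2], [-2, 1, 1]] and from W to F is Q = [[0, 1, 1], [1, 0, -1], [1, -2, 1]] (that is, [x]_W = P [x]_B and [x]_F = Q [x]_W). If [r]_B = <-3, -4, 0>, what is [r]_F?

Apply P to get W-coordinates <14, 7, 2>, then Q to get F-coordinates.
The result is [r]_F = <9, 12, 2>.

<9, 12, 2>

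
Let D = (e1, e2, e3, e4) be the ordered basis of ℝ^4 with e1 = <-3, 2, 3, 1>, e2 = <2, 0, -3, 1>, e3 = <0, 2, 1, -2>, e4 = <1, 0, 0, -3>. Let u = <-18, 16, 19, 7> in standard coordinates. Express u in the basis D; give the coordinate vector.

<4, -1, 4, -4>

We seek scalars with c_1 e1 + ... + c_4 e4 = u; equivalently solve M c = u where the columns of M are e1, ..., e4.
Gaussian elimination on [M | u] yields c = (4, -1, 4, -4).
Check: 4e1 - e2 + 4e3 - 4e4 = <-18, 16, 19, 7>.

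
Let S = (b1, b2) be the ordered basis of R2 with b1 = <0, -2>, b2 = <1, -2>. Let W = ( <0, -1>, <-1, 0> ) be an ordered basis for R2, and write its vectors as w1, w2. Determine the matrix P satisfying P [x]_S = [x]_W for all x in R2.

Take x = bj: its S-coordinates are the j-th standard unit vector, so P e_j — column j of P — equals [bj]_W.
b1 = 2w1 + 0·w2, giving column 1 = <2, 0>; repeating for each j gives P = [[2, 2], [0, -1]].

[[2, 2], [0, -1]]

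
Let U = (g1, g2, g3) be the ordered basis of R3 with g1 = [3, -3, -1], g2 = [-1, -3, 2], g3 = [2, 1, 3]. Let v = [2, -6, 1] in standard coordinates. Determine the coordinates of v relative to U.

[1, 1, 0]

Write v = c_1 g1 + ... + c_3 g3 and solve for the c_i.
Row-reducing the augmented matrix [M | v] gives c = (1, 1, 0).
Check: g1 + g2 + 0·g3 = [2, -6, 1].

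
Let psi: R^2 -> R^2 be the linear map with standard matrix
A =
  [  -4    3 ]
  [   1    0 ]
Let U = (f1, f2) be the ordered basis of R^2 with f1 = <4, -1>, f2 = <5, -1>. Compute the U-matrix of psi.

[[-1, -2], [-3, -3]]

Let P have columns f1, f2. Then [psi]_U = P^(-1) A P.
Here det P = 1, so P^(-1) is integer; computing A P first and then P^(-1)(A P) gives [[-1, -2], [-3, -3]].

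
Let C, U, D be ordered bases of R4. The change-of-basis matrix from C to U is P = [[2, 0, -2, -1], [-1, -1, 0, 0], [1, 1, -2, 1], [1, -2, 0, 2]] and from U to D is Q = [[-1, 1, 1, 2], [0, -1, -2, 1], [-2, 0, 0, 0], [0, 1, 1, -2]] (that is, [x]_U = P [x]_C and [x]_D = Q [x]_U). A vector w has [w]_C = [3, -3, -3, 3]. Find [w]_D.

[30, -3, -18, -21]

First [w]_U = P [w]_C = [9, 0, 9, 15].
Then [w]_D = Q [w]_U = [30, -3, -18, -21].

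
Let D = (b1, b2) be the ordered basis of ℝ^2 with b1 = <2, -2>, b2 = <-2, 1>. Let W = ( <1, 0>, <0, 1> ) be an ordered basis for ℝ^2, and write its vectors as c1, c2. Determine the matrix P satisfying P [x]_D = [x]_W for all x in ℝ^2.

[[2, -2], [-2, 1]]

Take x = bj: its D-coordinates are the j-th standard unit vector, so P e_j — column j of P — equals [bj]_W.
b1 = 2c1 - 2c2, giving column 1 = <2, -2>; repeating for each j gives P = [[2, -2], [-2, 1]].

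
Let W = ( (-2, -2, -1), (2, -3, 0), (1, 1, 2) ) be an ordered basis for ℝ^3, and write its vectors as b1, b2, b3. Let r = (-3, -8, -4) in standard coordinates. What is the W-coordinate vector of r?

(2, 1, -1)

Write r = c_1 b1 + ... + c_3 b3 and solve for the c_i.
Gaussian elimination on [M | r] yields c = (2, 1, -1).
Check: 2b1 + b2 - b3 = (-3, -8, -4).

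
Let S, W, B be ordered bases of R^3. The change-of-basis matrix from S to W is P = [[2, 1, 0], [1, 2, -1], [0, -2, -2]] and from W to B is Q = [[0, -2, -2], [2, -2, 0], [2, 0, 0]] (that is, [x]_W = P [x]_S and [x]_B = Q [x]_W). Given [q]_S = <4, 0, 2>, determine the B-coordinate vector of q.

First [q]_W = P [q]_S = <8, 2, -4>.
Then [q]_B = Q [q]_W = <4, 12, 16>.

<4, 12, 16>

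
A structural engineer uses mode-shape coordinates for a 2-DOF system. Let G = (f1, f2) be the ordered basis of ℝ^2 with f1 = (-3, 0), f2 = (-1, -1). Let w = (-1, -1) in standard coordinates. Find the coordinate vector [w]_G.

(0, 1)

Write w = c_1 f1 + c_2 f2 and solve for the c_i.
System: -3c_1 - c_2 = -1, 0c_1 - c_2 = -1; solving gives c_1 = 0, c_2 = 1.
Check: 0·f1 + f2 = (-1, -1).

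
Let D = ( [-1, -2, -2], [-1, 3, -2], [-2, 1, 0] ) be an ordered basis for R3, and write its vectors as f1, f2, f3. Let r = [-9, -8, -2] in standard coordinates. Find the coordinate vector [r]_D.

[3, -2, 4]

We seek scalars with c_1 f1 + ... + c_3 f3 = r; equivalently solve M c = r where the columns of M are f1, ..., f3.
Row-reducing the augmented matrix [M | r] gives c = (3, -2, 4).
Check: 3f1 - 2f2 + 4f3 = [-9, -8, -2].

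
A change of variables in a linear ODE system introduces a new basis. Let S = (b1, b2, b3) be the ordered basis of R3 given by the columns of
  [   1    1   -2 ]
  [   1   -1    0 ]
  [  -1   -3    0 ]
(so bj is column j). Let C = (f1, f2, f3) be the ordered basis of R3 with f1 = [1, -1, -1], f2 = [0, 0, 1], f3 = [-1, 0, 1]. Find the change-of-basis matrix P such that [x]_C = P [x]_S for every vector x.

[[-1, 1, 0], [0, -2, -2], [-2, 0, 2]]

Let M have columns bj and N have columns fj. Then for every x, N [x]_C = x = M [x]_S, so P = N^(-1) M.
Since det N = 1, N^(-1) has integer entries; multiplying gives P = [[-1, 1, 0], [0, -2, -2], [-2, 0, 2]].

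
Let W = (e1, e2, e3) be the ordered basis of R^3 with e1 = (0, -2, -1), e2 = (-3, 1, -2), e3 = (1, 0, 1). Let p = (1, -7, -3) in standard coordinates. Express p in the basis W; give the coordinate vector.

We seek scalars with c_1 e1 + ... + c_3 e3 = p; equivalently solve M c = p where the columns of M are e1, ..., e3.
Gaussian elimination on [M | p] yields c = (3, -1, -2).
Check: 3e1 - e2 - 2e3 = (1, -7, -3).

(3, -1, -2)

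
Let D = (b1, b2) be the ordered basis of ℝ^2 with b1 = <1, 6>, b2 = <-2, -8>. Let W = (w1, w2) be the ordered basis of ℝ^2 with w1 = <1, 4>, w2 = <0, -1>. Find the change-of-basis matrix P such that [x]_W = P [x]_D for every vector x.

[[1, -2], [-2, 0]]

Column j of P is [bj]_W, since P maps D-coordinates to W-coordinates.
Expressing b1 in W: b1 = w1 - 2w2, so column 1 of P is <1, -2>.
Doing the same for each bj gives P = [[1, -2], [-2, 0]].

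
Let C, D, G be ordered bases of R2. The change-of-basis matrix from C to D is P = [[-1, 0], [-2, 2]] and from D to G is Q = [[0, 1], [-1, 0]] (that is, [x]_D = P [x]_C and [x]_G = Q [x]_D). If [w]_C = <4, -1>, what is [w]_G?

<-10, 4>

Apply P to get D-coordinates <-4, -10>, then Q to get G-coordinates.
The result is [w]_G = <-10, 4>.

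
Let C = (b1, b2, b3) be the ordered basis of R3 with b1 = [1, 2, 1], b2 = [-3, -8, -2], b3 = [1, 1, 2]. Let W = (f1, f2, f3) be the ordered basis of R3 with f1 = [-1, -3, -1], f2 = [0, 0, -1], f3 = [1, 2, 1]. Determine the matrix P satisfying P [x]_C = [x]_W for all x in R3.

[[0, 2, 1], [0, -1, -1], [1, -1, 2]]

Let M have columns bj and N have columns fj. Then for every x, N [x]_W = x = M [x]_C, so P = N^(-1) M.
Since det N = 1, N^(-1) has integer entries; multiplying gives P = [[0, 2, 1], [0, -1, -1], [1, -1, 2]].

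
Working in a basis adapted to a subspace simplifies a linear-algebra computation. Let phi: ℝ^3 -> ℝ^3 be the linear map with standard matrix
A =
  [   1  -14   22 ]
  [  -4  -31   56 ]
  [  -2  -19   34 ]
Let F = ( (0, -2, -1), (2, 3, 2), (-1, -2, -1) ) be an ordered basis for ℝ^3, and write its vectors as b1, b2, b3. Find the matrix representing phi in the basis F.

[[2, -3, -1], [2, 3, 2], [-2, 2, -1]]

Let P have columns b1, ..., b3. Then [phi]_F = P^(-1) A P.
Here det P = 1, so P^(-1) is integer; computing A P first and then P^(-1)(A P) gives [[2, -3, -1], [2, 3, 2], [-2, 2, -1]].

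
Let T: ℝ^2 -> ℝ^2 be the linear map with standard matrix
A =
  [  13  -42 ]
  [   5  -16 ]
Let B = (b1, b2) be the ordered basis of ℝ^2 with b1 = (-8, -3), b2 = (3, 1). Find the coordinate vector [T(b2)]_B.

(0, -1)

Compute T(b2) = A b2 = (-3, -1) in standard coordinates.
Then write this in B-coordinates: solve for y in y_1 b1 + y_2 b2 = (-3, -1).
This gives y = (0, -1), which is column 2 of [T]_B.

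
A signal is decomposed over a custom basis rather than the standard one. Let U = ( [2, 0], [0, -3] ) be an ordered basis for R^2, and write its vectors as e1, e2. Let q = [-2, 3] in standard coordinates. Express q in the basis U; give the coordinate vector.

[-1, -1]

[q]_U is the unique c with M c = q, where M has columns e1, e2.
System: 2c_1 + 0c_2 = -2, 0c_1 - 3c_2 = 3; solving gives c_1 = -1, c_2 = -1.
Check: -e1 - e2 = [-2, 3].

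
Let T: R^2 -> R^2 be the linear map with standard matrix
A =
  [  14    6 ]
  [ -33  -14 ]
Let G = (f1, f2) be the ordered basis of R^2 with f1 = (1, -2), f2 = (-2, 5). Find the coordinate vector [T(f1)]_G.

Column 1 of [T]_G is the G-coordinate vector of T(f1).
In standard coordinates T(f1) = A f1 = (2, -5).
Converting to G: (2, -5) = 0·f1 - f2, so the coordinate vector is (0, -1).

(0, -1)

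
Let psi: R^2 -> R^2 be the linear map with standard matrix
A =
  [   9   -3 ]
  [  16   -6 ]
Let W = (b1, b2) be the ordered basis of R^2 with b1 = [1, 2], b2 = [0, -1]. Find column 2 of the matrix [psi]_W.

[3, 0]

Column 2 of [psi]_W is the W-coordinate vector of psi(b2).
In standard coordinates psi(b2) = A b2 = [3, 6].
Converting to W: [3, 6] = 3b1 + 0·b2, so the coordinate vector is [3, 0].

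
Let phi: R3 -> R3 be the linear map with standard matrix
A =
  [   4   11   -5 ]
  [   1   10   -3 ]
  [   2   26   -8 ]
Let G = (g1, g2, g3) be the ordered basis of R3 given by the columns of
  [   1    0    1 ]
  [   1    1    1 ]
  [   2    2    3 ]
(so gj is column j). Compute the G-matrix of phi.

[[3, -1, 0], [0, 3, 2], [2, 2, 0]]

The j-th column of [phi]_G is [phi(gj)]_G.
phi(g1) = A g1 = [5, 5, 12] = 3g1 + 0·g2 + 2g3, so column 1 is [3, 0, 2].
Repeating for g2, g3 and assembling the columns gives [[3, -1, 0], [0, 3, 2], [2, 2, 0]].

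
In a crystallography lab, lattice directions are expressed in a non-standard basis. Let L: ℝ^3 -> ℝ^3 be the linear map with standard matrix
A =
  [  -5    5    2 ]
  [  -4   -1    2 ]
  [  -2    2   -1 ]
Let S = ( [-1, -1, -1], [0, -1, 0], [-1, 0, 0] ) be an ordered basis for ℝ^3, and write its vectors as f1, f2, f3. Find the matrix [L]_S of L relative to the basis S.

[[-1, 2, -2], [-2, -3, -2], [3, 3, -3]]

Let P have columns f1, ..., f3. Then [L]_S = P^(-1) A P.
Here det P = 1, so P^(-1) is integer; computing A P first and then P^(-1)(A P) gives [[-1, 2, -2], [-2, -3, -2], [3, 3, -3]].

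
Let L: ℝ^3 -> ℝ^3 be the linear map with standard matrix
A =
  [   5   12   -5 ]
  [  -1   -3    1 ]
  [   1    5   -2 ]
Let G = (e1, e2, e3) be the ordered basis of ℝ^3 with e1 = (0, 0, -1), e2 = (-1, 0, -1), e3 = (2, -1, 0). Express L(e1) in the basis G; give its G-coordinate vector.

(1, -3, 1)

Column 1 of [L]_G is the G-coordinate vector of L(e1).
In standard coordinates L(e1) = A e1 = (5, -1, 2).
Converting to G: (5, -1, 2) = e1 - 3e2 + e3, so the coordinate vector is (1, -3, 1).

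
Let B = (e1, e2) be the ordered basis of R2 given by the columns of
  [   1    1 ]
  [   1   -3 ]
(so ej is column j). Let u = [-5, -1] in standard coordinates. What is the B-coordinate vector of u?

[-4, -1]

Write u = c_1 e1 + c_2 e2 and solve for the c_i.
System: c_1 + c_2 = -5, c_1 - 3c_2 = -1; solving gives c_1 = -4, c_2 = -1.
Check: -4e1 - e2 = [-5, -1].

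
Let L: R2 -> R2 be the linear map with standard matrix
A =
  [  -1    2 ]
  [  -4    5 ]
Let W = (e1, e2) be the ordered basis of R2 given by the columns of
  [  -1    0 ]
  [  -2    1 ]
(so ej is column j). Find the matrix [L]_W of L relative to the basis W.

The j-th column of [L]_W is [L(ej)]_W.
L(e1) = A e1 = <-3, -6> = 3e1 + 0·e2, so column 1 is <3, 0>.
Repeating for e2 and assembling the columns gives [[3, -2], [0, 1]].

[[3, -2], [0, 1]]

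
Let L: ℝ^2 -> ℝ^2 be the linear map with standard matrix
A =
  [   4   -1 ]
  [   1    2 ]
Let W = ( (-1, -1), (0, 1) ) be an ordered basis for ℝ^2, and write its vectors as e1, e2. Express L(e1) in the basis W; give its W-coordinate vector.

(3, 0)

Compute L(e1) = A e1 = (-3, -3) in standard coordinates.
Then write this in W-coordinates: solve for y in y_1 e1 + y_2 e2 = (-3, -3).
This gives y = (3, 0), which is column 1 of [L]_W.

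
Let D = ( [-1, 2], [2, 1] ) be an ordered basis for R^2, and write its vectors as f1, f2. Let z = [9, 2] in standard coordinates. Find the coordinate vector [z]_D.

[-1, 4]

We seek scalars with c_1 f1 + c_2 f2 = z; equivalently solve M c = z where the columns of M are f1, f2.
System: -c_1 + 2c_2 = 9, 2c_1 + c_2 = 2; solving gives c_1 = -1, c_2 = 4.
Check: -f1 + 4f2 = [9, 2].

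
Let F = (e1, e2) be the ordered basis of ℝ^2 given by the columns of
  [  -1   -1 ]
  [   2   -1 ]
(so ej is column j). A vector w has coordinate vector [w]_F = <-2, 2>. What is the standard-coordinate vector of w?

The coordinates say w = -2e1 + 2e2; adding the scaled basis vectors gives <0, -6>.

<0, -6>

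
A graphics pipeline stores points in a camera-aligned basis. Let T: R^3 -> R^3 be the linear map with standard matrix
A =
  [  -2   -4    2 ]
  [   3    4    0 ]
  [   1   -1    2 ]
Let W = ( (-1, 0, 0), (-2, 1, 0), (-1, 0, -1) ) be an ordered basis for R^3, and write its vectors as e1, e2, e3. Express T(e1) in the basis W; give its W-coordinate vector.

(3, -3, 1)

Compute T(e1) = A e1 = (2, -3, -1) in standard coordinates.
Then write this in W-coordinates: solve for y in y_1 e1 + ... + y_3 e3 = (2, -3, -1).
This gives y = (3, -3, 1), which is column 1 of [T]_W.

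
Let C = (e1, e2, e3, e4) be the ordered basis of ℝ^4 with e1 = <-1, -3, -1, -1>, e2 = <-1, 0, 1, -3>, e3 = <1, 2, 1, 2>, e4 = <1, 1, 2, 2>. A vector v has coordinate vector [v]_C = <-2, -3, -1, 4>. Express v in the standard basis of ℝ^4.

v = M [v]_C, where M has columns e1, ..., e4.
Carrying out the matrix-vector product, v = <8, 8, 6, 17>.

<8, 8, 6, 17>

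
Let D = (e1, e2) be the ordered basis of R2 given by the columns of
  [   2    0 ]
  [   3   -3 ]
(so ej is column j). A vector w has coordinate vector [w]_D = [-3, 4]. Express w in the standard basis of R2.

The coordinates say w = -3e1 + 4e2; adding the scaled basis vectors gives [-6, -21].

[-6, -21]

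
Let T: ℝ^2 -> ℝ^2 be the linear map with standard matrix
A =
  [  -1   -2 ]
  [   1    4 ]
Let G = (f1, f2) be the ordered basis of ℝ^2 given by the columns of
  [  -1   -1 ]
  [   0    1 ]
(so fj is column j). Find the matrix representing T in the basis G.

Let P have columns f1, f2. Then [T]_G = P^(-1) A P.
Here det P = -1, so P^(-1) is integer; computing A P first and then P^(-1)(A P) gives [[0, -2], [-1, 3]].

[[0, -2], [-1, 3]]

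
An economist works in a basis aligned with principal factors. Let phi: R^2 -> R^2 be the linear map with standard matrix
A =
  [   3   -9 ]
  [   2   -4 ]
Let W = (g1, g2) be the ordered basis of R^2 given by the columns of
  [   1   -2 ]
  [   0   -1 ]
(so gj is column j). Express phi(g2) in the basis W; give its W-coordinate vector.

[3, 0]

Column 2 of [phi]_W is the W-coordinate vector of phi(g2).
In standard coordinates phi(g2) = A g2 = [3, 0].
Converting to W: [3, 0] = 3g1 + 0·g2, so the coordinate vector is [3, 0].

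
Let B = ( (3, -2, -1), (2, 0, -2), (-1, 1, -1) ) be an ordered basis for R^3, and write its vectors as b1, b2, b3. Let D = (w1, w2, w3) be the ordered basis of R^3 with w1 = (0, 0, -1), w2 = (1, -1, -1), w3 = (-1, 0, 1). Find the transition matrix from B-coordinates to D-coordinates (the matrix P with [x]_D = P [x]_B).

Take x = bj: its B-coordinates are the j-th standard unit vector, so P e_j — column j of P — equals [bj]_D.
b1 = -2w1 + 2w2 - w3, giving column 1 = (-2, 2, -1); repeating for each j gives P = [[-2, 0, 2], [2, 0, -1], [-1, -2, 0]].

[[-2, 0, 2], [2, 0, -1], [-1, -2, 0]]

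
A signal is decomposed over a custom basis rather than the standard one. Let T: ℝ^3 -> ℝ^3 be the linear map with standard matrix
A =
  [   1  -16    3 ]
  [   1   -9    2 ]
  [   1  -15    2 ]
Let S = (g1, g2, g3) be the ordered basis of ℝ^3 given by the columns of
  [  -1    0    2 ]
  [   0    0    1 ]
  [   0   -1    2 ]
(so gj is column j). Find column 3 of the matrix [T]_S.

Column 3 of [T]_S is the S-coordinate vector of T(g3).
In standard coordinates T(g3) = A g3 = [-8, -3, -9].
Converting to S: [-8, -3, -9] = 2g1 + 3g2 - 3g3, so the coordinate vector is [2, 3, -3].

[2, 3, -3]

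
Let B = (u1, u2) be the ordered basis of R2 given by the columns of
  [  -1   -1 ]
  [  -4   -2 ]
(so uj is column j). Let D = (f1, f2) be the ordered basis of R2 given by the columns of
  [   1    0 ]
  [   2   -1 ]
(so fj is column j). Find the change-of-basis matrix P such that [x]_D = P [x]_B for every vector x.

[[-1, -1], [2, 0]]

Column j of P is [uj]_D, since P maps B-coordinates to D-coordinates.
Expressing u1 in D: u1 = -f1 + 2f2, so column 1 of P is (-1, 2).
Doing the same for each uj gives P = [[-1, -1], [2, 0]].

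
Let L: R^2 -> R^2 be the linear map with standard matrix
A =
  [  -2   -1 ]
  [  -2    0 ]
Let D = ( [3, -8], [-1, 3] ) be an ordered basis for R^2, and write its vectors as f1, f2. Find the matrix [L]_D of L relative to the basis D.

[[0, -1], [-2, -2]]

Let P have columns f1, f2. Then [L]_D = P^(-1) A P.
Here det P = 1, so P^(-1) is integer; computing A P first and then P^(-1)(A P) gives [[0, -1], [-2, -2]].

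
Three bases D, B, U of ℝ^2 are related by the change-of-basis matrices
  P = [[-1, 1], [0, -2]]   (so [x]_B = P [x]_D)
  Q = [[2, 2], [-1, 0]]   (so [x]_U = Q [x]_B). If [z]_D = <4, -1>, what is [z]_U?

<-6, 5>

Composing the changes, [z]_U = Q P [z]_D.
Q P = [[-2, -2], [1, -1]]; applying this to <4, -1> gives <-6, 5>.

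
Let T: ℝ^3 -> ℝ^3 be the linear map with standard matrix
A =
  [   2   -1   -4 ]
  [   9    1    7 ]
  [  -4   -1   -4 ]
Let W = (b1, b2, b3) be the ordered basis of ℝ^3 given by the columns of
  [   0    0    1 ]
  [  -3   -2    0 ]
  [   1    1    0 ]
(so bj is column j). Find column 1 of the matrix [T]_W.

[-2, 1, -1]

Compute T(b1) = A b1 = [-1, 4, -1] in standard coordinates.
Then write this in W-coordinates: solve for y in y_1 b1 + ... + y_3 b3 = [-1, 4, -1].
This gives y = [-2, 1, -1], which is column 1 of [T]_W.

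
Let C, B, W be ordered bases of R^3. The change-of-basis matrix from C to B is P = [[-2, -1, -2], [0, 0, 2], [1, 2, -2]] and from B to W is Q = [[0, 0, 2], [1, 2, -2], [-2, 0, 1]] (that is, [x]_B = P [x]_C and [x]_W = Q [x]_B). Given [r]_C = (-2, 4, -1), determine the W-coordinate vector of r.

(16, -18, 4)

Composing the changes, [r]_W = Q P [r]_C.
Q P = [[2, 4, -4], [-4, -5, 6], [5, 4, 2]]; applying this to (-2, 4, -1) gives (16, -18, 4).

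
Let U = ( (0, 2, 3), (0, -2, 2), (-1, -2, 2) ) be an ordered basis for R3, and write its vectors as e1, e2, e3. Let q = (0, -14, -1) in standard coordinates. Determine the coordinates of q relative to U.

[q]_U is the unique c with M c = q, where M has columns e1, ..., e3.
Gaussian elimination on [M | q] yields c = (-3, 4, 0).
Check: -3e1 + 4e2 + 0·e3 = (0, -14, -1).

(-3, 4, 0)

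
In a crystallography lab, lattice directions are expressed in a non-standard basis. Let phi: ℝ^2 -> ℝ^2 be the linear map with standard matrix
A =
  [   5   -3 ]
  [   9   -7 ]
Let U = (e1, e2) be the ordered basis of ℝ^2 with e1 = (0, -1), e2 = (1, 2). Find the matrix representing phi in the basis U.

[[-1, 3], [3, -1]]

Let P have columns e1, e2. Then [phi]_U = P^(-1) A P.
Here det P = 1, so P^(-1) is integer; computing A P first and then P^(-1)(A P) gives [[-1, 3], [3, -1]].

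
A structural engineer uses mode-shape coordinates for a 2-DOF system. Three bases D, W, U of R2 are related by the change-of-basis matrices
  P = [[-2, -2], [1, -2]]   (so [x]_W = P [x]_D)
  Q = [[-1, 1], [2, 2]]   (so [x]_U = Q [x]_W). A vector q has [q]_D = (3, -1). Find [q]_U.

Composing the changes, [q]_U = Q P [q]_D.
Q P = [[3, 0], [-2, -8]]; applying this to (3, -1) gives (9, 2).

(9, 2)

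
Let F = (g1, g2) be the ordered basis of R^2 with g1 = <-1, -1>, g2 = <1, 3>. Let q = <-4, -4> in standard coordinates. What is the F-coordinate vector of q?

<4, 0>

[q]_F is the unique c with M c = q, where M has columns g1, g2.
System: -c_1 + c_2 = -4, -c_1 + 3c_2 = -4; solving gives c_1 = 4, c_2 = 0.
Check: 4g1 + 0·g2 = <-4, -4>.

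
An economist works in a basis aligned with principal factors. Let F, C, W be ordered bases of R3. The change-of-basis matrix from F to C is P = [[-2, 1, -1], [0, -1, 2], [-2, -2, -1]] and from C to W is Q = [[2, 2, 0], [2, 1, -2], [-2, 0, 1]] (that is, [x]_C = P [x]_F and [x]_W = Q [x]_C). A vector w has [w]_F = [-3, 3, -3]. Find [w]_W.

First [w]_C = P [w]_F = [12, -9, 3].
Then [w]_W = Q [w]_C = [6, 9, -21].

[6, 9, -21]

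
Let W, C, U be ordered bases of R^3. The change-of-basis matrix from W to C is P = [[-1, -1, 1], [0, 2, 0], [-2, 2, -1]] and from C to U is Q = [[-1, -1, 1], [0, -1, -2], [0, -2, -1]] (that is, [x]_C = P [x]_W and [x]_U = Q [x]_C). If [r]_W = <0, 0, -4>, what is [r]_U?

<8, -8, -4>

Composing the changes, [r]_U = Q P [r]_W.
Q P = [[-1, 1, -2], [4, -6, 2], [2, -6, 1]]; applying this to <0, 0, -4> gives <8, -8, -4>.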